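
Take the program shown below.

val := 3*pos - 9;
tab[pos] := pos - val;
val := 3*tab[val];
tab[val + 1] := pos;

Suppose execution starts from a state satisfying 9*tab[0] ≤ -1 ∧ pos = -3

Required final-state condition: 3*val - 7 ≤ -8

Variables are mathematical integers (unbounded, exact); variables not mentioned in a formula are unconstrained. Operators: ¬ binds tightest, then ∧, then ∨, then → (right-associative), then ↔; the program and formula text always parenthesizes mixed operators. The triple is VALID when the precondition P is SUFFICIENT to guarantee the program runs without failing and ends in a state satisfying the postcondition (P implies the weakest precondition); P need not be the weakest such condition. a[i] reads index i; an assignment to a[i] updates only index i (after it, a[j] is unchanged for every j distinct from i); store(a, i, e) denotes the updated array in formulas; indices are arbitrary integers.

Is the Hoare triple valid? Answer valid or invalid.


Working backward. After the program, the postcondition 3*val - 7 ≤ -8 must hold; in canonical form it is 3*val ≤ -1.
Before tab[val + 1] := pos: 3*val ≤ -1
Before val := 3*tab[val]: 9*tab[val] ≤ -1
Before tab[pos] := pos - val: 9*store(tab, pos, pos - val)[val] ≤ -1
Before val := 3*pos - 9: 9*store(tab, pos, -2*pos + 9)[3*pos - 9] ≤ -1
The weakest precondition is 9*store(tab, pos, -2*pos + 9)[3*pos - 9] ≤ -1.
Check whether 9*tab[0] ≤ -1 ∧ pos = -3 implies it.
Countermodel: at the initial state pos = -3, tab = {[-18] = 17422, [-3] = 17422, [0] = -1, elsewhere 17422}, the precondition holds but the weakest precondition fails.
Answer: invalid


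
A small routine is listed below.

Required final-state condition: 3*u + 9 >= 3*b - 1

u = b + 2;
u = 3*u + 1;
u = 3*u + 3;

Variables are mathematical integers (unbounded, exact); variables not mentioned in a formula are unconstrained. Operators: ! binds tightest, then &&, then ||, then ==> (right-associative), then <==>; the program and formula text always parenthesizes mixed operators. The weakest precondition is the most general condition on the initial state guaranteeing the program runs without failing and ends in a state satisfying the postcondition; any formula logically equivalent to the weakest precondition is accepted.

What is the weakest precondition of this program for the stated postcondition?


Working backward. After the program, the postcondition 3*u + 9 >= 3*b - 1 must hold; in canonical form it is 3*u >= 3*b - 10.
Before u := 3*u + 3: 9*u >= 3*b - 19
Before u := 3*u + 1: 27*u >= 3*b - 28
Before u := b + 2: 24*b >= -82
Answer: WP = 24*b >= -82


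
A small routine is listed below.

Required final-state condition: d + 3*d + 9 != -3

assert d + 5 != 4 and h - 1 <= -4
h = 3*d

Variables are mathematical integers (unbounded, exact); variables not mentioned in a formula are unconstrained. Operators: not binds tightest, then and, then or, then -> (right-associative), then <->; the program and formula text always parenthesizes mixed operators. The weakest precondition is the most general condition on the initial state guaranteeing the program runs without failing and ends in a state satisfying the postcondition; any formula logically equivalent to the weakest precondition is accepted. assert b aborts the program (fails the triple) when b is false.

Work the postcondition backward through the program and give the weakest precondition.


Working backward. After the program, the postcondition d + 3*d + 9 != -3 must hold; in canonical form it is 4*d != -12.
Before h := 3*d: 4*d != -12
Before assert d + 5 != 4 and h - 1 <= -4: d != -1 and h <= -3 and 4*d != -12
Answer: WP = d != -1 and h <= -3 and 4*d != -12


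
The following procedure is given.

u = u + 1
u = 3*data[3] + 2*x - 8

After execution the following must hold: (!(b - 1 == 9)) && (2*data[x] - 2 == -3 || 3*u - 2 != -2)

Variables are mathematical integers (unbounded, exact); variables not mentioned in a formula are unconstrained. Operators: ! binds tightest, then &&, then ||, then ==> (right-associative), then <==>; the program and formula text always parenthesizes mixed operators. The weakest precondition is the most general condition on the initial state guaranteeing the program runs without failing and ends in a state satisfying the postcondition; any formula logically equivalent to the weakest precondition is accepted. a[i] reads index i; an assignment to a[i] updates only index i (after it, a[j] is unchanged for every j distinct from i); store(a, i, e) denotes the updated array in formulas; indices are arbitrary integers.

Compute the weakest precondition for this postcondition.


Working backward. After the program, the postcondition (!(b - 1 == 9)) && (2*data[x] - 2 == -3 || 3*u - 2 != -2) must hold; in canonical form it is (!(b == 10)) && (2*data[x] == -1 || 3*u != 0).
Before u := 3*data[3] + 2*x - 8: (!(b == 10)) && (2*data[x] == -1 || 9*data[3] + 6*x != 24)
Before u := u + 1: (!(b == 10)) && (2*data[x] == -1 || 9*data[3] + 6*x != 24)
Answer: WP = (!(b == 10)) && (2*data[x] == -1 || 9*data[3] + 6*x != 24)


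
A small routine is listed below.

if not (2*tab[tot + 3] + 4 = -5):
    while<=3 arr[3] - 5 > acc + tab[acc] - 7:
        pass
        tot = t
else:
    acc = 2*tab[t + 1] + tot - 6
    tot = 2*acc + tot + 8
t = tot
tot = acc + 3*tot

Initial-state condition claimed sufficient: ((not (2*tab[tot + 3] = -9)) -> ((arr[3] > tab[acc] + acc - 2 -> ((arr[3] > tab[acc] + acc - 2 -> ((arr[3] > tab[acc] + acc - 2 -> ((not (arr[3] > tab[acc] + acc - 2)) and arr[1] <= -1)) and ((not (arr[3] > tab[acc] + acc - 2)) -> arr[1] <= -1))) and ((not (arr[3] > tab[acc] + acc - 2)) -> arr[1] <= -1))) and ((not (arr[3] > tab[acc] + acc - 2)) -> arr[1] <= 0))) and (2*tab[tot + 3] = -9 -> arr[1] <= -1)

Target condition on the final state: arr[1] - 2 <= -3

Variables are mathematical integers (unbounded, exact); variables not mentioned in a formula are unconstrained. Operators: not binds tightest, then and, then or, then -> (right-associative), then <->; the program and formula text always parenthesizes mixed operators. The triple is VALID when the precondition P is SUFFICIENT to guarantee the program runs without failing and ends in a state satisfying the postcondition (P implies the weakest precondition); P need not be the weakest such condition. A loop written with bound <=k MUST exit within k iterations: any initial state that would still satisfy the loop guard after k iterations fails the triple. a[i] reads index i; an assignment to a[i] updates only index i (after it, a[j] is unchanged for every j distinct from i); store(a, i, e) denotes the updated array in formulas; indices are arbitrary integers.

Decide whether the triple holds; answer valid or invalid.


Working backward. After the program, the postcondition arr[1] - 2 <= -3 must hold; in canonical form it is arr[1] <= -1.
Before tot := acc + 3*tot: arr[1] <= -1
Before t := tot: arr[1] <= -1
Then branch requires (arr[3] > tab[acc] + acc - 2 -> ((arr[3] > tab[acc] + acc - 2 -> ((arr[3] > tab[acc] + acc - 2 -> ((not (arr[3] > tab[acc] + acc - 2)) and arr[1] <= -1)) and ((not (arr[3] > tab[acc] + acc - 2)) -> arr[1] <= -1))) and ((not (arr[3] > tab[acc] + acc - 2)) -> arr[1] <= -1))) and ((not (arr[3] > tab[acc] + acc - 2)) -> arr[1] <= -1); else branch requires arr[1] <= -1.
Before the if: ((not (2*tab[tot + 3] = -9)) -> ((arr[3] > tab[acc] + acc - 2 -> ((arr[3] > tab[acc] + acc - 2 -> ((arr[3] > tab[acc] + acc - 2 -> ((not (arr[3] > tab[acc] + acc - 2)) and arr[1] <= -1)) and ((not (arr[3] > tab[acc] + acc - 2)) -> arr[1] <= -1))) and ((not (arr[3] > tab[acc] + acc - 2)) -> arr[1] <= -1))) and ((not (arr[3] > tab[acc] + acc - 2)) -> arr[1] <= -1))) and (2*tab[tot + 3] = -9 -> arr[1] <= -1)
The weakest precondition is ((not (2*tab[tot + 3] = -9)) -> ((arr[3] > tab[acc] + acc - 2 -> ((arr[3] > tab[acc] + acc - 2 -> ((arr[3] > tab[acc] + acc - 2 -> ((not (arr[3] > tab[acc] + acc - 2)) and arr[1] <= -1)) and ((not (arr[3] > tab[acc] + acc - 2)) -> arr[1] <= -1))) and ((not (arr[3] > tab[acc] + acc - 2)) -> arr[1] <= -1))) and ((not (arr[3] > tab[acc] + acc - 2)) -> arr[1] <= -1))) and (2*tab[tot + 3] = -9 -> arr[1] <= -1).
Check whether ((not (2*tab[tot + 3] = -9)) -> ((arr[3] > tab[acc] + acc - 2 -> ((arr[3] > tab[acc] + acc - 2 -> ((arr[3] > tab[acc] + acc - 2 -> ((not (arr[3] > tab[acc] + acc - 2)) and arr[1] <= -1)) and ((not (arr[3] > tab[acc] + acc - 2)) -> arr[1] <= -1))) and ((not (arr[3] > tab[acc] + acc - 2)) -> arr[1] <= -1))) and ((not (arr[3] > tab[acc] + acc - 2)) -> arr[1] <= 0))) and (2*tab[tot + 3] = -9 -> arr[1] <= -1) implies it.
Countermodel: at the initial state acc = 0, arr = {[0] = 0, [1] = 0, [3] = 0, elsewhere 0}, tab = {[0] = 2, [1] = 2, [3] = 2, elsewhere 2}, tot = 0, the precondition holds but the weakest precondition fails.
Answer: invalid


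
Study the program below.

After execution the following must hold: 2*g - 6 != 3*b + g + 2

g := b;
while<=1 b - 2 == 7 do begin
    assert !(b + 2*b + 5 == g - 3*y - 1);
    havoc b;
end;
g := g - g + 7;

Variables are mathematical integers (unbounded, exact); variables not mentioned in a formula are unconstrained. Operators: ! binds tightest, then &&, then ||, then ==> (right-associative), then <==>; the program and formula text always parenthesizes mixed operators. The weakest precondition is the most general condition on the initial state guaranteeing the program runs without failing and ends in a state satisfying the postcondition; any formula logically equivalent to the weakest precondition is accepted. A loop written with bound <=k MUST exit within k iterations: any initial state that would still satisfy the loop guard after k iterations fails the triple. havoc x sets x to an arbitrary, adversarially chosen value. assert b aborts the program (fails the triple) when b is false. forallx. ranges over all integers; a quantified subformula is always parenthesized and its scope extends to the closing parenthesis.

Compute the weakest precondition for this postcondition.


Working backward. After the program, the postcondition 2*g - 6 != 3*b + g + 2 must hold; in canonical form it is g != 3*b + 8.
Before g := g - g + 7: 3*b != -1
Before the loop (bound <=1), unroll the exhaustion recursion (WP_0 = exit-now case; WP_j = one more guarded iteration, up to j = 1):
  WP_0: (!(b == 9)) && 3*b != -1
  WP_1: (b == 9 ==> ((!(3*b + 3*y == g - 6)) && (forall b_1. ((!(b_1 == 9)) && 3*b_1 != -1)))) && ((!(b == 9)) ==> 3*b != -1)
So before the loop: (b == 9 ==> ((!(3*b + 3*y == g - 6)) && (forall b_1. ((!(b_1 == 9)) && 3*b_1 != -1)))) && ((!(b == 9)) ==> 3*b != -1)
Before g := b: (b == 9 ==> ((!(2*b + 3*y == -6)) && (forall b_1. ((!(b_1 == 9)) && 3*b_1 != -1)))) && ((!(b == 9)) ==> 3*b != -1)
Answer: WP = (b == 9 ==> ((!(2*b + 3*y == -6)) && (forall b_1. ((!(b_1 == 9)) && 3*b_1 != -1)))) && ((!(b == 9)) ==> 3*b != -1)


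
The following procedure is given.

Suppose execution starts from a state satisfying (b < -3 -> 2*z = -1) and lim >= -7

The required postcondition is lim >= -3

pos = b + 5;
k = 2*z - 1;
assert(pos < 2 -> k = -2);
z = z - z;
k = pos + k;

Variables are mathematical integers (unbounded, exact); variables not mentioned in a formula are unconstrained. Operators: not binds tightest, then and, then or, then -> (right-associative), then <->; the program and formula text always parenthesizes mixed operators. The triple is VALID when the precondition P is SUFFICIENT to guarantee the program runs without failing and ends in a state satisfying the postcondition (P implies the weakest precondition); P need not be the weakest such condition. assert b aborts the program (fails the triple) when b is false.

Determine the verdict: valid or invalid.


Working backward. After the program, lim >= -3 must hold.
Before k := pos + k: lim >= -3
Before z := z - z: lim >= -3
Before assert pos < 2 -> k = -2: (pos < 2 -> k = -2) and lim >= -3
Before k := 2*z - 1: (pos < 2 -> 2*z = -1) and lim >= -3
Before pos := b + 5: (b < -3 -> 2*z = -1) and lim >= -3
The weakest precondition is (b < -3 -> 2*z = -1) and lim >= -3.
Check whether (b < -3 -> 2*z = -1) and lim >= -7 implies it.
Countermodel: at the initial state b = -3, lim = -7, z = 0, the precondition holds but the weakest precondition fails.
Answer: invalid


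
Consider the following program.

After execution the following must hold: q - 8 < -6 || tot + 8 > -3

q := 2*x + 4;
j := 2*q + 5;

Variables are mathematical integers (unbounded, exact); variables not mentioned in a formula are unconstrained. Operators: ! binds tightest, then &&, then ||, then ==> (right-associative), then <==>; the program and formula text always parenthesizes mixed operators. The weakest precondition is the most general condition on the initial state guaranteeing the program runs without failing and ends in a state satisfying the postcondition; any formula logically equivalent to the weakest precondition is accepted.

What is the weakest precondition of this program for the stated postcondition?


Working backward. After the program, the postcondition q - 8 < -6 || tot + 8 > -3 must hold; in canonical form it is q < 2 || tot > -11.
Before j := 2*q + 5: q < 2 || tot > -11
Before q := 2*x + 4: 2*x < -2 || tot > -11
Answer: WP = 2*x < -2 || tot > -11


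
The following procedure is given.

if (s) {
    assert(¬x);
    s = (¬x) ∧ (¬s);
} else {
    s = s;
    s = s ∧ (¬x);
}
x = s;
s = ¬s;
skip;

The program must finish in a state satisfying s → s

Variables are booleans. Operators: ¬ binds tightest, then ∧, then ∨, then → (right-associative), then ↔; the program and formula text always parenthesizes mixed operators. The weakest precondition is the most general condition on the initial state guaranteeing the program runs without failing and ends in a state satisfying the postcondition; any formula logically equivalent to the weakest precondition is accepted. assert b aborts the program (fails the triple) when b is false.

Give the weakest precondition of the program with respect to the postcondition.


Working backward. After the program, the postcondition s → s must hold; in canonical form it is true.
Before skip: true
Before s := ¬s: true
Before x := s: true
Then branch requires ¬x; else branch requires true.
Before the if: s → (¬x)
Answer: WP = s → (¬x)


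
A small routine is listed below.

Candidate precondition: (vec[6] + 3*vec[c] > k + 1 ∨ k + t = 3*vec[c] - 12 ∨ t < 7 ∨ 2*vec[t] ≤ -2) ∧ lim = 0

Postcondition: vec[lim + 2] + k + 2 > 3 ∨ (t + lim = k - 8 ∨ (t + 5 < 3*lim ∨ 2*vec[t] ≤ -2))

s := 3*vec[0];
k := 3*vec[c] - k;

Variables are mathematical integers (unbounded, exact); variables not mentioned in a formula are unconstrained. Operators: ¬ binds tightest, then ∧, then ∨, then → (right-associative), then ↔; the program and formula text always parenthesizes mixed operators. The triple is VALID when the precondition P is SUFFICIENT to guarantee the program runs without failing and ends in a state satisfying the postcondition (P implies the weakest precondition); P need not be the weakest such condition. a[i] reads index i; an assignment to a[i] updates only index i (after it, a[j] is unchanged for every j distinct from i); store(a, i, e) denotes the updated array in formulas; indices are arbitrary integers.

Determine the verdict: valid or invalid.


Working backward. After the program, the postcondition vec[lim + 2] + k + 2 > 3 ∨ (t + lim = k - 8 ∨ (t + 5 < 3*lim ∨ 2*vec[t] ≤ -2)) must hold; in canonical form it is vec[lim + 2] + k > 1 ∨ lim + t = k - 8 ∨ t < 3*lim - 5 ∨ 2*vec[t] ≤ -2.
Before k := 3*vec[c] - k: vec[lim + 2] + 3*vec[c] > k + 1 ∨ k + lim + t = 3*vec[c] - 8 ∨ t < 3*lim - 5 ∨ 2*vec[t] ≤ -2
Before s := 3*vec[0]: vec[lim + 2] + 3*vec[c] > k + 1 ∨ k + lim + t = 3*vec[c] - 8 ∨ t < 3*lim - 5 ∨ 2*vec[t] ≤ -2
The weakest precondition is vec[lim + 2] + 3*vec[c] > k + 1 ∨ k + lim + t = 3*vec[c] - 8 ∨ t < 3*lim - 5 ∨ 2*vec[t] ≤ -2.
Check whether (vec[6] + 3*vec[c] > k + 1 ∨ k + t = 3*vec[c] - 12 ∨ t < 7 ∨ 2*vec[t] ≤ -2) ∧ lim = 0 implies it.
Countermodel: at the initial state c = 3, k = 0, lim = 0, t = 0, vec = {[0] = 6516, [2] = -15521, [3] = -7040, [6] = 21122, elsewhere 6516}, the precondition holds but the weakest precondition fails.
Answer: invalid


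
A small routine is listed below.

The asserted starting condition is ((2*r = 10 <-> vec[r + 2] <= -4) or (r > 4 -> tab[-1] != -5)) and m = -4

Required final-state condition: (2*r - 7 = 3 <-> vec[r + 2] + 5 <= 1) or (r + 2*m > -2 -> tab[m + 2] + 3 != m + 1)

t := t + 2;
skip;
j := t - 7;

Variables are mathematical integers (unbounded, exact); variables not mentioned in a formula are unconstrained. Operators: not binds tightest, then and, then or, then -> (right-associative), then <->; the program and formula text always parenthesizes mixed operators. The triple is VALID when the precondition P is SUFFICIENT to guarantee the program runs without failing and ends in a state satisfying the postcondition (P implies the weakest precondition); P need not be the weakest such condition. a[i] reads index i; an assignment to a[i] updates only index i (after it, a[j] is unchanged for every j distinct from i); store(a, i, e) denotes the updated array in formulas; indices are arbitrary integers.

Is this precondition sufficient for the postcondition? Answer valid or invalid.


Working backward. After the program, the postcondition (2*r - 7 = 3 <-> vec[r + 2] + 5 <= 1) or (r + 2*m > -2 -> tab[m + 2] + 3 != m + 1) must hold; in canonical form it is (2*r = 10 <-> vec[r + 2] <= -4) or (2*m + r > -2 -> tab[m + 2] != m - 2).
Before j := t - 7: (2*r = 10 <-> vec[r + 2] <= -4) or (2*m + r > -2 -> tab[m + 2] != m - 2)
Before skip: (2*r = 10 <-> vec[r + 2] <= -4) or (2*m + r > -2 -> tab[m + 2] != m - 2)
Before t := t + 2: (2*r = 10 <-> vec[r + 2] <= -4) or (2*m + r > -2 -> tab[m + 2] != m - 2)
The weakest precondition is (2*r = 10 <-> vec[r + 2] <= -4) or (2*m + r > -2 -> tab[m + 2] != m - 2).
Check whether ((2*r = 10 <-> vec[r + 2] <= -4) or (r > 4 -> tab[-1] != -5)) and m = -4 implies it.
Countermodel: at the initial state m = -4, r = 7, tab = {[-2] = -6, [-1] = 2, [9] = 2, elsewhere 2}, vec = {[-2] = -4, [-1] = -4, [9] = -4, elsewhere -4}, the precondition holds but the weakest precondition fails.
Answer: invalid


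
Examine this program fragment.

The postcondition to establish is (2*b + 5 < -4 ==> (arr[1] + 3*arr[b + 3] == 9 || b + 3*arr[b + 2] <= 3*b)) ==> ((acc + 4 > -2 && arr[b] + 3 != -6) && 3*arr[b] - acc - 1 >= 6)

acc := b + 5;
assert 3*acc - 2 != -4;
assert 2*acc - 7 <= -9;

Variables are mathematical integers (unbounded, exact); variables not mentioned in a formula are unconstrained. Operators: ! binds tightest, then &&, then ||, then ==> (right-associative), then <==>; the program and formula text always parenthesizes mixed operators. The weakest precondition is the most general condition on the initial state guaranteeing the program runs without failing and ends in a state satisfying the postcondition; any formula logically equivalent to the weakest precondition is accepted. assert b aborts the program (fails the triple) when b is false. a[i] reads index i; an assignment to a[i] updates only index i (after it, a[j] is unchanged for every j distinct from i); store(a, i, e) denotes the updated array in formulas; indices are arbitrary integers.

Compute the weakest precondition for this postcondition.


Working backward. After the program, the postcondition (2*b + 5 < -4 ==> (arr[1] + 3*arr[b + 3] == 9 || b + 3*arr[b + 2] <= 3*b)) ==> ((acc + 4 > -2 && arr[b] + 3 != -6) && 3*arr[b] - acc - 1 >= 6) must hold; in canonical form it is (2*b < -9 ==> (3*arr[b + 3] + arr[1] == 9 || 3*arr[b + 2] <= 2*b)) ==> (acc > -6 && arr[b] != -9 && 3*arr[b] >= acc + 7).
Before assert 2*acc - 7 <= -9: 2*acc <= -2 && ((2*b < -9 ==> (3*arr[b + 3] + arr[1] == 9 || 3*arr[b + 2] <= 2*b)) ==> (acc > -6 && arr[b] != -9 && 3*arr[b] >= acc + 7))
Before assert 3*acc - 2 != -4: 3*acc != -2 && 2*acc <= -2 && ((2*b < -9 ==> (3*arr[b + 3] + arr[1] == 9 || 3*arr[b + 2] <= 2*b)) ==> (acc > -6 && arr[b] != -9 && 3*arr[b] >= acc + 7))
Before acc := b + 5: 3*b != -17 && 2*b <= -12 && ((2*b < -9 ==> (3*arr[b + 3] + arr[1] == 9 || 3*arr[b + 2] <= 2*b)) ==> (b > -11 && arr[b] != -9 && 3*arr[b] >= b + 12))
Answer: WP = 3*b != -17 && 2*b <= -12 && ((2*b < -9 ==> (3*arr[b + 3] + arr[1] == 9 || 3*arr[b + 2] <= 2*b)) ==> (b > -11 && arr[b] != -9 && 3*arr[b] >= b + 12))


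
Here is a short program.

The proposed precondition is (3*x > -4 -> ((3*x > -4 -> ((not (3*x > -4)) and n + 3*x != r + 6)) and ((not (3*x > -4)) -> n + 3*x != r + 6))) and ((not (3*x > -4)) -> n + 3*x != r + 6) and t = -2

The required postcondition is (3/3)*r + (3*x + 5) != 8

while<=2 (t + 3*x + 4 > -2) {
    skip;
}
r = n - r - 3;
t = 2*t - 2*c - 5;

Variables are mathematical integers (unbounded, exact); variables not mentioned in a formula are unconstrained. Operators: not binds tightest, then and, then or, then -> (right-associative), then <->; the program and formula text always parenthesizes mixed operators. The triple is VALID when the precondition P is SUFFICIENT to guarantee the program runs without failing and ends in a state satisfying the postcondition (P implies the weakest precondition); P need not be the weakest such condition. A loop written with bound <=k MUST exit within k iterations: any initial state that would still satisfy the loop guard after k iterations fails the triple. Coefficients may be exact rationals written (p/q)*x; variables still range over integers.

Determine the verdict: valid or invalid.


Working backward. After the program, the postcondition (3/3)*r + (3*x + 5) != 8 must hold; in canonical form it is r + 3*x != 3.
Before t := 2*t - 2*c - 5: r + 3*x != 3
Before r := n - r - 3: n + 3*x != r + 6
Before the loop (bound <=2), unroll the exhaustion recursion (WP_0 = exit-now case; WP_j = one more guarded iteration, up to j = 2):
  WP_0: (not (t + 3*x > -6)) and n + 3*x != r + 6
  WP_1: (t + 3*x > -6 -> ((not (t + 3*x > -6)) and n + 3*x != r + 6)) and ((not (t + 3*x > -6)) -> n + 3*x != r + 6)
  WP_2: (t + 3*x > -6 -> ((t + 3*x > -6 -> ((not (t + 3*x > -6)) and n + 3*x != r + 6)) and ((not (t + 3*x > -6)) -> n + 3*x != r + 6))) and ((not (t + 3*x > -6)) -> n + 3*x != r + 6)
So before the loop: (t + 3*x > -6 -> ((t + 3*x > -6 -> ((not (t + 3*x > -6)) and n + 3*x != r + 6)) and ((not (t + 3*x > -6)) -> n + 3*x != r + 6))) and ((not (t + 3*x > -6)) -> n + 3*x != r + 6)
The weakest precondition is (t + 3*x > -6 -> ((t + 3*x > -6 -> ((not (t + 3*x > -6)) and n + 3*x != r + 6)) and ((not (t + 3*x > -6)) -> n + 3*x != r + 6))) and ((not (t + 3*x > -6)) -> n + 3*x != r + 6).
Check whether (3*x > -4 -> ((3*x > -4 -> ((not (3*x > -4)) and n + 3*x != r + 6)) and ((not (3*x > -4)) -> n + 3*x != r + 6))) and ((not (3*x > -4)) -> n + 3*x != r + 6) and t = -2 implies it.
Every state satisfying the precondition satisfies the weakest precondition: the implication holds.
Answer: valid


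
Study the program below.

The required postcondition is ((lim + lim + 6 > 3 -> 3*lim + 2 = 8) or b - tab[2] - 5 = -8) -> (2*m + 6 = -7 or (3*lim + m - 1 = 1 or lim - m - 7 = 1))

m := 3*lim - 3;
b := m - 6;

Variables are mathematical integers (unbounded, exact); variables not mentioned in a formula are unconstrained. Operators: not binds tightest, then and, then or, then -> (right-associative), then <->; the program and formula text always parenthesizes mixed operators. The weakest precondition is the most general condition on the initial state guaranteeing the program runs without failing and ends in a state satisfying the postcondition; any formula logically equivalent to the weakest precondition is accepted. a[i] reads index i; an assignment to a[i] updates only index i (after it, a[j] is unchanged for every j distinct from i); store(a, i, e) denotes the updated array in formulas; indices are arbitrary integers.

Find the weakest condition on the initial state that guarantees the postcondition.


Working backward. After the program, the postcondition ((lim + lim + 6 > 3 -> 3*lim + 2 = 8) or b - tab[2] - 5 = -8) -> (2*m + 6 = -7 or (3*lim + m - 1 = 1 or lim - m - 7 = 1)) must hold; in canonical form it is ((2*lim > -3 -> 3*lim = 6) or b = tab[2] - 3) -> (2*m = -13 or 3*lim + m = 2 or lim = m + 8).
Before b := m - 6: ((2*lim > -3 -> 3*lim = 6) or m = tab[2] + 3) -> (2*m = -13 or 3*lim + m = 2 or lim = m + 8)
Before m := 3*lim - 3: ((2*lim > -3 -> 3*lim = 6) or 3*lim = tab[2] + 6) -> (6*lim = -7 or 6*lim = 5 or 2*lim = -5)
Answer: WP = ((2*lim > -3 -> 3*lim = 6) or 3*lim = tab[2] + 6) -> (6*lim = -7 or 6*lim = 5 or 2*lim = -5)


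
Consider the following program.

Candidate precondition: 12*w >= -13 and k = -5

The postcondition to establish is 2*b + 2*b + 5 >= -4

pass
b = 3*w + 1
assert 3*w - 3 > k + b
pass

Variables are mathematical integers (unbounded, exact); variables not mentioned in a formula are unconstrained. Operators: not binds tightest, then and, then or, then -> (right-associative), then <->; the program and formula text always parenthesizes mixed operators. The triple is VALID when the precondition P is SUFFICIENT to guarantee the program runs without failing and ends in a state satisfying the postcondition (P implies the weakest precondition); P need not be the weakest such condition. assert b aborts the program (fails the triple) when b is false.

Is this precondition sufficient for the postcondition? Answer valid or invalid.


Working backward. After the program, the postcondition 2*b + 2*b + 5 >= -4 must hold; in canonical form it is 4*b >= -9.
Before skip: 4*b >= -9
Before assert 3*w - 3 > k + b: 3*w > b + k + 3 and 4*b >= -9
Before b := 3*w + 1: k < -4 and 12*w >= -13
Before skip: k < -4 and 12*w >= -13
The weakest precondition is k < -4 and 12*w >= -13.
Check whether 12*w >= -13 and k = -5 implies it.
Every state satisfying the precondition satisfies the weakest precondition: the implication holds.
Answer: valid


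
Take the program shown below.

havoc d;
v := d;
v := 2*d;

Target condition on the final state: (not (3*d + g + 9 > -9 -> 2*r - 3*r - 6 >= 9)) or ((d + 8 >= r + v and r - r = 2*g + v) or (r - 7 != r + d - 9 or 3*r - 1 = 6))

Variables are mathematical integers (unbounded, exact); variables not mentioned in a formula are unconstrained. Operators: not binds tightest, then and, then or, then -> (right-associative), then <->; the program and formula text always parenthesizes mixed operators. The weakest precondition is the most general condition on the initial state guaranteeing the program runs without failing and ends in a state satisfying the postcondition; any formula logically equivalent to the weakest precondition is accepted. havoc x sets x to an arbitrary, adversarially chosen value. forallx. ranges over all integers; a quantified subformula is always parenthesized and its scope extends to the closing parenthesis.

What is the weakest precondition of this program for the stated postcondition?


Working backward. After the program, the postcondition (not (3*d + g + 9 > -9 -> 2*r - 3*r - 6 >= 9)) or ((d + 8 >= r + v and r - r = 2*g + v) or (r - 7 != r + d - 9 or 3*r - 1 = 6)) must hold; in canonical form it is (not (3*d + g > -18 -> r <= -15)) or (d >= r + v - 8 and 2*g + v = 0) or d != 2 or 3*r = 7.
Before v := 2*d: (not (3*d + g > -18 -> r <= -15)) or (d + r <= 8 and 2*d + 2*g = 0) or d != 2 or 3*r = 7
Before v := d: (not (3*d + g > -18 -> r <= -15)) or (d + r <= 8 and 2*d + 2*g = 0) or d != 2 or 3*r = 7
Before havoc d: forall d_1. ((not (3*d_1 + g > -18 -> r <= -15)) or (d_1 + r <= 8 and 2*d_1 + 2*g = 0) or d_1 != 2 or 3*r = 7)
Answer: WP = forall d_1. ((not (3*d_1 + g > -18 -> r <= -15)) or (d_1 + r <= 8 and 2*d_1 + 2*g = 0) or d_1 != 2 or 3*r = 7)


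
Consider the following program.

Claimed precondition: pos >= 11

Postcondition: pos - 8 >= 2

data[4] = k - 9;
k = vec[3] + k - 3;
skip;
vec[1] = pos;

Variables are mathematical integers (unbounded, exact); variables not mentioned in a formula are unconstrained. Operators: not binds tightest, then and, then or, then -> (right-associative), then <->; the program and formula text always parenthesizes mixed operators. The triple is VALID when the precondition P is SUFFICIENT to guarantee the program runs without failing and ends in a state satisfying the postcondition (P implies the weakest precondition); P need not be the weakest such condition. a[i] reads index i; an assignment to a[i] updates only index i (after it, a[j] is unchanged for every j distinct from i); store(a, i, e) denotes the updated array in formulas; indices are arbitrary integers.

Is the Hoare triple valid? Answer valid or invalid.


Working backward. After the program, the postcondition pos - 8 >= 2 must hold; in canonical form it is pos >= 10.
Before vec[1] := pos: pos >= 10
Before skip: pos >= 10
Before k := vec[3] + k - 3: pos >= 10
Before data[4] := k - 9: pos >= 10
The weakest precondition is pos >= 10.
Check whether pos >= 11 implies it.
Every state satisfying the precondition satisfies the weakest precondition: the implication holds.
Answer: valid


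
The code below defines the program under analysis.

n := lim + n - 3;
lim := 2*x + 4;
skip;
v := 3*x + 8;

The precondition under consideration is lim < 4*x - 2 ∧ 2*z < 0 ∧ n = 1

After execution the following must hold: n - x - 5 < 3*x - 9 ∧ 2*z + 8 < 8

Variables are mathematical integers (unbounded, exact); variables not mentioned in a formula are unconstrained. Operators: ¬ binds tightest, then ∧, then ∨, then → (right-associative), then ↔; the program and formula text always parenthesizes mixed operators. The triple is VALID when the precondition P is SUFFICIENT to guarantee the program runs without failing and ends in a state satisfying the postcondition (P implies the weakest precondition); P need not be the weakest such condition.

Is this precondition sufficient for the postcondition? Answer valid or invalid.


Working backward. After the program, the postcondition n - x - 5 < 3*x - 9 ∧ 2*z + 8 < 8 must hold; in canonical form it is n < 4*x - 4 ∧ 2*z < 0.
Before v := 3*x + 8: n < 4*x - 4 ∧ 2*z < 0
Before skip: n < 4*x - 4 ∧ 2*z < 0
Before lim := 2*x + 4: n < 4*x - 4 ∧ 2*z < 0
Before n := lim + n - 3: lim + n < 4*x - 1 ∧ 2*z < 0
The weakest precondition is lim + n < 4*x - 1 ∧ 2*z < 0.
Check whether lim < 4*x - 2 ∧ 2*z < 0 ∧ n = 1 implies it.
Every state satisfying the precondition satisfies the weakest precondition: the implication holds.
Answer: valid


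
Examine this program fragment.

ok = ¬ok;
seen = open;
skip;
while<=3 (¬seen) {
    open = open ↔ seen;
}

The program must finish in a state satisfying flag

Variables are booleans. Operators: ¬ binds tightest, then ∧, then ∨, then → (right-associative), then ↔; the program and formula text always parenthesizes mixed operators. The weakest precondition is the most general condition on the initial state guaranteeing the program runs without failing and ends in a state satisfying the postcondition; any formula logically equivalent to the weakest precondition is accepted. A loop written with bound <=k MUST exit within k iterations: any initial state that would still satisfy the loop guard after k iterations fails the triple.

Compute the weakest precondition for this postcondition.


Working backward. After the program, flag must hold.
Before the loop (bound <=3), unroll the exhaustion recursion (WP_0 = exit-now case; WP_j = one more guarded iteration, up to j = 3):
  WP_0: seen ∧ flag
  WP_1: ((¬seen) → (seen ∧ flag)) ∧ (seen → flag)
  WP_2: ((¬seen) → (((¬seen) → (seen ∧ flag)) ∧ (seen → flag))) ∧ (seen → flag)
  WP_3: ((¬seen) → (((¬seen) → (((¬seen) → (seen ∧ flag)) ∧ (seen → flag))) ∧ (seen → flag))) ∧ (seen → flag)
So before the loop: ((¬seen) → (((¬seen) → (((¬seen) → (seen ∧ flag)) ∧ (seen → flag))) ∧ (seen → flag))) ∧ (seen → flag)
Before skip: ((¬seen) → (((¬seen) → (((¬seen) → (seen ∧ flag)) ∧ (seen → flag))) ∧ (seen → flag))) ∧ (seen → flag)
Before seen := open: ((¬open) → (((¬open) → (((¬open) → (open ∧ flag)) ∧ (open → flag))) ∧ (open → flag))) ∧ (open → flag)
Before ok := ¬ok: ((¬open) → (((¬open) → (((¬open) → (open ∧ flag)) ∧ (open → flag))) ∧ (open → flag))) ∧ (open → flag)
Answer: WP = ((¬open) → (((¬open) → (((¬open) → (open ∧ flag)) ∧ (open → flag))) ∧ (open → flag))) ∧ (open → flag)


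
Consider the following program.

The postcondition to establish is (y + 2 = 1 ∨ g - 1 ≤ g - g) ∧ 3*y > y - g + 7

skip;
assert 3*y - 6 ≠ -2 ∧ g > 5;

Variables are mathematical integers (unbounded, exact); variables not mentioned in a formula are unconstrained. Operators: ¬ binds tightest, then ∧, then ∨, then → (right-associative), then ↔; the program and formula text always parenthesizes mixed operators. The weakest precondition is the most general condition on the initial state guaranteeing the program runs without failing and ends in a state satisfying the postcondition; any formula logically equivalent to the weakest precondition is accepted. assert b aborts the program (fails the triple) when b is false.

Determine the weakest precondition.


Working backward. After the program, the postcondition (y + 2 = 1 ∨ g - 1 ≤ g - g) ∧ 3*y > y - g + 7 must hold; in canonical form it is (y = -1 ∨ g ≤ 1) ∧ g + 2*y > 7.
Before assert 3*y - 6 ≠ -2 ∧ g > 5: 3*y ≠ 4 ∧ g > 5 ∧ (y = -1 ∨ g ≤ 1) ∧ g + 2*y > 7
Before skip: 3*y ≠ 4 ∧ g > 5 ∧ (y = -1 ∨ g ≤ 1) ∧ g + 2*y > 7
Answer: WP = 3*y ≠ 4 ∧ g > 5 ∧ (y = -1 ∨ g ≤ 1) ∧ g + 2*y > 7


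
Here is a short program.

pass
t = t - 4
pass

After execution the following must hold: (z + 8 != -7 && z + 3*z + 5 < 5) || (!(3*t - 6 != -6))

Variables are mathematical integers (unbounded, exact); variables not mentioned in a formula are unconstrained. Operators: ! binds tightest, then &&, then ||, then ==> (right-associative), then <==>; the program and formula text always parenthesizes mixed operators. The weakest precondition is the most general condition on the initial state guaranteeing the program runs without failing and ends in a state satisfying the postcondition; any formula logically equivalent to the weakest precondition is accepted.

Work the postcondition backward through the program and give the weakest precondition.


Working backward. After the program, the postcondition (z + 8 != -7 && z + 3*z + 5 < 5) || (!(3*t - 6 != -6)) must hold; in canonical form it is (z != -15 && 4*z < 0) || (!(3*t != 0)).
Before skip: (z != -15 && 4*z < 0) || (!(3*t != 0))
Before t := t - 4: (z != -15 && 4*z < 0) || (!(3*t != 12))
Before skip: (z != -15 && 4*z < 0) || (!(3*t != 12))
Answer: WP = (z != -15 && 4*z < 0) || (!(3*t != 12))


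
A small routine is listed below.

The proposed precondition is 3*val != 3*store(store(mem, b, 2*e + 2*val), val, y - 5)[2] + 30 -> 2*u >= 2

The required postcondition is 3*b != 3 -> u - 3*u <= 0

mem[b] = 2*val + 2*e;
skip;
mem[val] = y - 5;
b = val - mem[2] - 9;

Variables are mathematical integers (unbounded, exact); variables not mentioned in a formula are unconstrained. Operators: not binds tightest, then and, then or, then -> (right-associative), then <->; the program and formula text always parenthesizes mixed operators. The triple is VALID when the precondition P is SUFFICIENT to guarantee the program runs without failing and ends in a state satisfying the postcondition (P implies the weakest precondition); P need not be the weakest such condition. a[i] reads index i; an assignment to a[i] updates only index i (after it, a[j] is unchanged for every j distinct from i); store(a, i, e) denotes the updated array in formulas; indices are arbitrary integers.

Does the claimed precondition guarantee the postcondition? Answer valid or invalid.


Working backward. After the program, the postcondition 3*b != 3 -> u - 3*u <= 0 must hold; in canonical form it is 3*b != 3 -> 2*u >= 0.
Before b := val - mem[2] - 9: 3*val != 3*mem[2] + 30 -> 2*u >= 0
Before mem[val] := y - 5: 3*val != 3*store(mem, val, y - 5)[2] + 30 -> 2*u >= 0
Before skip: 3*val != 3*store(mem, val, y - 5)[2] + 30 -> 2*u >= 0
Before mem[b] := 2*val + 2*e: 3*val != 3*store(store(mem, b, 2*e + 2*val), val, y - 5)[2] + 30 -> 2*u >= 0
The weakest precondition is 3*val != 3*store(store(mem, b, 2*e + 2*val), val, y - 5)[2] + 30 -> 2*u >= 0.
Check whether 3*val != 3*store(store(mem, b, 2*e + 2*val), val, y - 5)[2] + 30 -> 2*u >= 2 implies it.
Every state satisfying the precondition satisfies the weakest precondition: the implication holds.
Answer: valid


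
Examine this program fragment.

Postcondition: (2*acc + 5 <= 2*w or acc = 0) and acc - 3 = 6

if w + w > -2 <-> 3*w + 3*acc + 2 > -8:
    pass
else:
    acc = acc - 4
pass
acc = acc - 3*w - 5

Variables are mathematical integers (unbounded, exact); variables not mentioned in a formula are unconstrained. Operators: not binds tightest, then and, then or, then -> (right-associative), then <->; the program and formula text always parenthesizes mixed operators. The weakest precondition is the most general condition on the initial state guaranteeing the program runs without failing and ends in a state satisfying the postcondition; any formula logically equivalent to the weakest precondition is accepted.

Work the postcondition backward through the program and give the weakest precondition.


Working backward. After the program, the postcondition (2*acc + 5 <= 2*w or acc = 0) and acc - 3 = 6 must hold; in canonical form it is (2*acc <= 2*w - 5 or acc = 0) and acc = 9.
Before acc := acc - 3*w - 5: (2*acc <= 8*w + 5 or acc = 3*w + 5) and acc = 3*w + 14
Before skip: (2*acc <= 8*w + 5 or acc = 3*w + 5) and acc = 3*w + 14
Then branch requires (2*acc <= 8*w + 5 or acc = 3*w + 5) and acc = 3*w + 14; else branch requires (2*acc <= 8*w + 13 or acc = 3*w + 9) and acc = 3*w + 18.
Before the if: ((2*w > -2 <-> 3*acc + 3*w > -10) -> ((2*acc <= 8*w + 5 or acc = 3*w + 5) and acc = 3*w + 14)) and ((not (2*w > -2 <-> 3*acc + 3*w > -10)) -> ((2*acc <= 8*w + 13 or acc = 3*w + 9) and acc = 3*w + 18))
Answer: WP = ((2*w > -2 <-> 3*acc + 3*w > -10) -> ((2*acc <= 8*w + 5 or acc = 3*w + 5) and acc = 3*w + 14)) and ((not (2*w > -2 <-> 3*acc + 3*w > -10)) -> ((2*acc <= 8*w + 13 or acc = 3*w + 9) and acc = 3*w + 18))


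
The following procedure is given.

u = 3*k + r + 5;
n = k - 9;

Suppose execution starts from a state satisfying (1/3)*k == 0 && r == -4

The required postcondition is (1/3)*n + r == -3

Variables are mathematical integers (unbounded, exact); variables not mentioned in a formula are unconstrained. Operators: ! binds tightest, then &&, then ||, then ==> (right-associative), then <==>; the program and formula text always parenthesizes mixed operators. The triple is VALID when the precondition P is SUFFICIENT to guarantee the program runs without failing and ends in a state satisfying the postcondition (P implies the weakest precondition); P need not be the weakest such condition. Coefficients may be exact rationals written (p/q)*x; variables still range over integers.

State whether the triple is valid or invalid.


Working backward. After the program, (1/3)*n + r == -3 must hold.
Before n := k - 9: (1/3)*k + r == 0
Before u := 3*k + r + 5: (1/3)*k + r == 0
The weakest precondition is (1/3)*k + r == 0.
Check whether (1/3)*k == 0 && r == -4 implies it.
Countermodel: at the initial state k = 0, r = -4, the precondition holds but the weakest precondition fails.
Answer: invalid


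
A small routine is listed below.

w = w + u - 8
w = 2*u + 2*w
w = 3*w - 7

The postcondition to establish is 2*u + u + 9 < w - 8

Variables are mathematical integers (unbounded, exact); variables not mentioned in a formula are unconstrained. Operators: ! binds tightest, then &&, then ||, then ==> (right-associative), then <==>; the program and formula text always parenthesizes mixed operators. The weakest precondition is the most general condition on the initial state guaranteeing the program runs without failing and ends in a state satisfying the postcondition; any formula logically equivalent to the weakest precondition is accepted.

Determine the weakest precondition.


Working backward. After the program, the postcondition 2*u + u + 9 < w - 8 must hold; in canonical form it is 3*u < w - 17.
Before w := 3*w - 7: 3*u < 3*w - 24
Before w := 2*u + 2*w: 3*u + 6*w > 24
Before w := w + u - 8: 9*u + 6*w > 72
Answer: WP = 9*u + 6*w > 72
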